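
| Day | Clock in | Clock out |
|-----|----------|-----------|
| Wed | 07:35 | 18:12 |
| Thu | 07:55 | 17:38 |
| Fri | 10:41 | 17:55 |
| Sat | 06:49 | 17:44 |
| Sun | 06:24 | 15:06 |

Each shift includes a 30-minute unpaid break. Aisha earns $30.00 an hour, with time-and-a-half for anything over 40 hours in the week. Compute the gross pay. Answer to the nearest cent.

Wed: 07:35–18:12 = 10 h 37 min; less 30 min break → 10 h 7 min
Thu: 07:55–17:38 = 9 h 43 min; less 30 min break → 9 h 13 min
Fri: 10:41–17:55 = 7 h 14 min; less 30 min break → 6 h 44 min
Sat: 06:49–17:44 = 10 h 55 min; less 30 min break → 10 h 25 min
Sun: 06:24–15:06 = 8 h 42 min; less 30 min break → 8 h 12 min
Total worked: 44 h 41 min = 2681 min.
Regular 40 h 0 min = 2400 min at $30.00/h; overtime 4 h 41 min = 281 min at $45.00/h.
Pay = (2400 × $30.00 + 281 × $45.00) ÷ 60 = $1410.75.

$1410.75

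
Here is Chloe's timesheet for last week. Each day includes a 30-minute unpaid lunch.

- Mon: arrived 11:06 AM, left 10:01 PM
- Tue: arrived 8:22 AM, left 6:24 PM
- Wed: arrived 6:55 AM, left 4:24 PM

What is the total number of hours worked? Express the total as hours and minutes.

Mon: 11:06 AM–10:01 PM = 10 h 55 min; less 30 min break → 10 h 25 min
Tue: 8:22 AM–6:24 PM = 10 h 2 min; less 30 min break → 9 h 32 min
Wed: 6:55 AM–4:24 PM = 9 h 29 min; less 30 min break → 8 h 59 min
Total: 10 h 25 min + 9 h 32 min + 8 h 59 min = 28 h 56 min.

28 h 56 min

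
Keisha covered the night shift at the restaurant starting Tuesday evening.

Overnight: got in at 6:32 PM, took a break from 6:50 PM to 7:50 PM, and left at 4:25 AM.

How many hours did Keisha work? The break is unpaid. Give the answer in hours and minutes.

8 h 53 min

Overnight: 6:32 PM → midnight = 5 h 28 min; midnight → 4:25 AM = 4 h 25 min; span 9 h 53 min; less 60 min break → 8 h 53 min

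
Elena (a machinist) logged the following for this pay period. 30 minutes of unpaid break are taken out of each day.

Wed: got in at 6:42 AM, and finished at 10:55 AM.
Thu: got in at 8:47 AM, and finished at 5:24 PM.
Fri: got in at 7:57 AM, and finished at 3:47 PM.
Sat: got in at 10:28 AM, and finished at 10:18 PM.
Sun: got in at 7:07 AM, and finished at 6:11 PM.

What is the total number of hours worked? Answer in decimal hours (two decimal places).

Wed: 6:42 AM–10:55 AM = 4 h 13 min; less 30 min break → 3 h 43 min
Thu: 8:47 AM–5:24 PM = 8 h 37 min; less 30 min break → 8 h 7 min
Fri: 7:57 AM–3:47 PM = 7 h 50 min; less 30 min break → 7 h 20 min
Sat: 10:28 AM–10:18 PM = 11 h 50 min; less 30 min break → 11 h 20 min
Sun: 7:07 AM–6:11 PM = 11 h 4 min; less 30 min break → 10 h 34 min
Total: 3 h 43 min + 8 h 7 min + 7 h 20 min + 11 h 20 min + 10 h 34 min = 41 h 4 min.

41.07 hours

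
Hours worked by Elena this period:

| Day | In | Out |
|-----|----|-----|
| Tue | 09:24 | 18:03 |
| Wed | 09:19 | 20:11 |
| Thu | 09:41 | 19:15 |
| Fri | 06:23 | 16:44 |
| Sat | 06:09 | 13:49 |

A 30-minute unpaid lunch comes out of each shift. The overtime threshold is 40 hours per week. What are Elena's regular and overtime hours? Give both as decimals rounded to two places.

Tue: 09:24–18:03 = 8 h 39 min; less 30 min break → 8 h 9 min
Wed: 09:19–20:11 = 10 h 52 min; less 30 min break → 10 h 22 min
Thu: 09:41–19:15 = 9 h 34 min; less 30 min break → 9 h 4 min
Fri: 06:23–16:44 = 10 h 21 min; less 30 min break → 9 h 51 min
Sat: 06:09–13:49 = 7 h 40 min; less 30 min break → 7 h 10 min
Total worked: 44 h 36 min = 44.60 h.
Threshold 40 h → overtime 4 h 36 min, regular 40 h 0 min.

Regular 40.00 hours, overtime 4.60 hours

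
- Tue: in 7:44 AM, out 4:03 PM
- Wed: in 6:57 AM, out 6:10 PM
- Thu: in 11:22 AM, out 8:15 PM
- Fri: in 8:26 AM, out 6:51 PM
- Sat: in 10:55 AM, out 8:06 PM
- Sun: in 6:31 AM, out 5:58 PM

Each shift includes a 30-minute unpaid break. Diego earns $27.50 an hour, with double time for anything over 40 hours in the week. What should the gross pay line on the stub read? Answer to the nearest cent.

Tue: 7:44 AM–4:03 PM = 8 h 19 min; less 30 min break → 7 h 49 min
Wed: 6:57 AM–6:10 PM = 11 h 13 min; less 30 min break → 10 h 43 min
Thu: 11:22 AM–8:15 PM = 8 h 53 min; less 30 min break → 8 h 23 min
Fri: 8:26 AM–6:51 PM = 10 h 25 min; less 30 min break → 9 h 55 min
Sat: 10:55 AM–8:06 PM = 9 h 11 min; less 30 min break → 8 h 41 min
Sun: 6:31 AM–5:58 PM = 11 h 27 min; less 30 min break → 10 h 57 min
Total worked: 56 h 28 min = 3388 min.
Regular 40 h 0 min = 2400 min at $27.50/h; overtime 16 h 28 min = 988 min at $55.00/h.
Pay = (2400 × $27.50 + 988 × $55.00) ÷ 60 = $2005.67.

$2005.67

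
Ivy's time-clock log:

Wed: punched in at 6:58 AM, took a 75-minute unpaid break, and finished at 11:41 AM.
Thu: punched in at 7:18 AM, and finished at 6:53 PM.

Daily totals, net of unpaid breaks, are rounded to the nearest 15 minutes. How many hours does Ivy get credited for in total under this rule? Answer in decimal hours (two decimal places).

Wed: 6:58 AM–11:41 AM = 4 h 43 min − 75 min = 3 h 28 min → rounds to 3 h 30 min
Thu: 7:18 AM–6:53 PM = 11 h 35 min → rounds to 11 h 30 min
Total credited: 15 h 0 min.

15.00 hours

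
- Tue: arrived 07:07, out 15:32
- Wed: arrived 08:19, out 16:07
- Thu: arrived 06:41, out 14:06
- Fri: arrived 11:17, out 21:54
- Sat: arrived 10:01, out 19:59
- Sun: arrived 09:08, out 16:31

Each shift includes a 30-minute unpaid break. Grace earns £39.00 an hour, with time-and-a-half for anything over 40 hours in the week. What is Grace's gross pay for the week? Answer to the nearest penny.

£2063.10

Tue: 07:07–15:32 = 8 h 25 min; less 30 min break → 7 h 55 min
Wed: 08:19–16:07 = 7 h 48 min; less 30 min break → 7 h 18 min
Thu: 06:41–14:06 = 7 h 25 min; less 30 min break → 6 h 55 min
Fri: 11:17–21:54 = 10 h 37 min; less 30 min break → 10 h 7 min
Sat: 10:01–19:59 = 9 h 58 min; less 30 min break → 9 h 28 min
Sun: 09:08–16:31 = 7 h 23 min; less 30 min break → 6 h 53 min
Total worked: 48 h 36 min = 2916 min.
Regular 40 h 0 min = 2400 min at £39.00/h; overtime 8 h 36 min = 516 min at £58.50/h.
Pay = (2400 × £39.00 + 516 × £58.50) ÷ 60 = £2063.10.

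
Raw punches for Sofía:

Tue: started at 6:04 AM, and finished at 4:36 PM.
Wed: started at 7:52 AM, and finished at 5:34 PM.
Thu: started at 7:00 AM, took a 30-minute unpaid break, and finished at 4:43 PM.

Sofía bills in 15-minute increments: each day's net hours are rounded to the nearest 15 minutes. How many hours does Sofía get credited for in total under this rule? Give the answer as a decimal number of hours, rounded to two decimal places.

Tue: 6:04 AM–4:36 PM = 10 h 32 min → rounds to 10 h 30 min
Wed: 7:52 AM–5:34 PM = 9 h 42 min → rounds to 9 h 45 min
Thu: 7:00 AM–4:43 PM = 9 h 43 min − 30 min = 9 h 13 min → rounds to 9 h 15 min
Total credited: 29 h 30 min.

29.50 hours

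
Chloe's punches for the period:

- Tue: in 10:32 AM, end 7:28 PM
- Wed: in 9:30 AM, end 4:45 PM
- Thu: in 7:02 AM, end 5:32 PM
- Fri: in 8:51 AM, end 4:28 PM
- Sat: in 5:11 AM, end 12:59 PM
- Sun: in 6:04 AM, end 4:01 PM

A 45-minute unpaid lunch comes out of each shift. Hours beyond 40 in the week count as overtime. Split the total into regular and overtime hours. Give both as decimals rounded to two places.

Tue: 10:32 AM–7:28 PM = 8 h 56 min; less 45 min break → 8 h 11 min
Wed: 9:30 AM–4:45 PM = 7 h 15 min; less 45 min break → 6 h 30 min
Thu: 7:02 AM–5:32 PM = 10 h 30 min; less 45 min break → 9 h 45 min
Fri: 8:51 AM–4:28 PM = 7 h 37 min; less 45 min break → 6 h 52 min
Sat: 5:11 AM–12:59 PM = 7 h 48 min; less 45 min break → 7 h 3 min
Sun: 6:04 AM–4:01 PM = 9 h 57 min; less 45 min break → 9 h 12 min
Total worked: 47 h 33 min = 47.55 h.
Threshold 40 h → overtime 7 h 33 min, regular 40 h 0 min.

Regular 40.00 hours, overtime 7.55 hours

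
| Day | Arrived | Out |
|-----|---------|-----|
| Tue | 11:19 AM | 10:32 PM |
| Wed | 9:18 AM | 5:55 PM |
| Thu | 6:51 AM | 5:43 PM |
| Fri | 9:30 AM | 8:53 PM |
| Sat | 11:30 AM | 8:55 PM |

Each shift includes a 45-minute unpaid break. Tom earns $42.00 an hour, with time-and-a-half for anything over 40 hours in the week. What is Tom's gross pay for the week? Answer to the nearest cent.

Tue: 11:19 AM–10:32 PM = 11 h 13 min; less 45 min break → 10 h 28 min
Wed: 9:18 AM–5:55 PM = 8 h 37 min; less 45 min break → 7 h 52 min
Thu: 6:51 AM–5:43 PM = 10 h 52 min; less 45 min break → 10 h 7 min
Fri: 9:30 AM–8:53 PM = 11 h 23 min; less 45 min break → 10 h 38 min
Sat: 11:30 AM–8:55 PM = 9 h 25 min; less 45 min break → 8 h 40 min
Total worked: 47 h 45 min = 2865 min.
Regular 40 h 0 min = 2400 min at $42.00/h; overtime 7 h 45 min = 465 min at $63.00/h.
Pay = (2400 × $42.00 + 465 × $63.00) ÷ 60 = $2168.25.

$2168.25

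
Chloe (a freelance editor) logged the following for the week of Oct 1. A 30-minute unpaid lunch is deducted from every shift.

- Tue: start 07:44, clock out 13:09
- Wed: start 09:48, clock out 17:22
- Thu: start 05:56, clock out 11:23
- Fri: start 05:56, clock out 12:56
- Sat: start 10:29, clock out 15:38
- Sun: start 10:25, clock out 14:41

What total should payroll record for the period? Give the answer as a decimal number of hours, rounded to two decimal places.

Tue: 07:44–13:09 = 5 h 25 min; less 30 min break → 4 h 55 min
Wed: 09:48–17:22 = 7 h 34 min; less 30 min break → 7 h 4 min
Thu: 05:56–11:23 = 5 h 27 min; less 30 min break → 4 h 57 min
Fri: 05:56–12:56 = 7 h 0 min; less 30 min break → 6 h 30 min
Sat: 10:29–15:38 = 5 h 9 min; less 30 min break → 4 h 39 min
Sun: 10:25–14:41 = 4 h 16 min; less 30 min break → 3 h 46 min
Total: 4 h 55 min + 7 h 4 min + 4 h 57 min + 6 h 30 min + 4 h 39 min + 3 h 46 min = 31 h 51 min.

31.85 hours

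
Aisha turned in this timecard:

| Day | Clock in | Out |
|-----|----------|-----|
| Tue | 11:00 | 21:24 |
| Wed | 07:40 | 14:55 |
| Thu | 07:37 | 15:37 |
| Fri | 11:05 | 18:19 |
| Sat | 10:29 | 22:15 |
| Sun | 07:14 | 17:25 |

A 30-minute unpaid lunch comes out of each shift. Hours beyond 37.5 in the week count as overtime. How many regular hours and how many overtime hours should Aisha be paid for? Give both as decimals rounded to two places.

Regular 37.50 hours, overtime 14.33 hours

Tue: 11:00–21:24 = 10 h 24 min; less 30 min break → 9 h 54 min
Wed: 07:40–14:55 = 7 h 15 min; less 30 min break → 6 h 45 min
Thu: 07:37–15:37 = 8 h 0 min; less 30 min break → 7 h 30 min
Fri: 11:05–18:19 = 7 h 14 min; less 30 min break → 6 h 44 min
Sat: 10:29–22:15 = 11 h 46 min; less 30 min break → 11 h 16 min
Sun: 07:14–17:25 = 10 h 11 min; less 30 min break → 9 h 41 min
Total worked: 51 h 50 min = 51.83 h.
Threshold 37.5 h → overtime 14 h 20 min, regular 37 h 30 min.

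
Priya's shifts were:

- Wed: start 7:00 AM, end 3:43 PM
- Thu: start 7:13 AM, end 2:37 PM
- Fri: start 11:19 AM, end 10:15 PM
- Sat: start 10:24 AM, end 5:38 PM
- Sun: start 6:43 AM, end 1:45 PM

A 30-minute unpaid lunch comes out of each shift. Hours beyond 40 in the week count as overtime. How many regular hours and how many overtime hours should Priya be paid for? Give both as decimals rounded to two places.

Regular 38.82 hours, overtime 0.00 hours

Wed: 7:00 AM–3:43 PM = 8 h 43 min; less 30 min break → 8 h 13 min
Thu: 7:13 AM–2:37 PM = 7 h 24 min; less 30 min break → 6 h 54 min
Fri: 11:19 AM–10:15 PM = 10 h 56 min; less 30 min break → 10 h 26 min
Sat: 10:24 AM–5:38 PM = 7 h 14 min; less 30 min break → 6 h 44 min
Sun: 6:43 AM–1:45 PM = 7 h 2 min; less 30 min break → 6 h 32 min
Total worked: 38 h 49 min = 38.82 h.
Threshold 40 h → overtime 0 h 0 min, regular 38 h 49 min.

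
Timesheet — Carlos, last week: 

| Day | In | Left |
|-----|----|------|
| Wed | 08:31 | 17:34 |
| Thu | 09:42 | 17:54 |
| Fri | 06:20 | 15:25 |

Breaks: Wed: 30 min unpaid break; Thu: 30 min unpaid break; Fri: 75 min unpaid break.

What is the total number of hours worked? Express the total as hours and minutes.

24 h 5 min

Wed: 08:31–17:34 = 9 h 3 min; less 30 min break → 8 h 33 min
Thu: 09:42–17:54 = 8 h 12 min; less 30 min break → 7 h 42 min
Fri: 06:20–15:25 = 9 h 5 min; less 75 min break → 7 h 50 min
Total: 8 h 33 min + 7 h 42 min + 7 h 50 min = 24 h 5 min.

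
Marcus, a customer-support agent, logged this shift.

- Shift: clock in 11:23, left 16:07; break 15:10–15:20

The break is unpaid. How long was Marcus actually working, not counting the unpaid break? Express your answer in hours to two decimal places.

Shift: 11:23–16:07 = 4 h 44 min; less 10 min break → 4 h 34 min

4.57 hours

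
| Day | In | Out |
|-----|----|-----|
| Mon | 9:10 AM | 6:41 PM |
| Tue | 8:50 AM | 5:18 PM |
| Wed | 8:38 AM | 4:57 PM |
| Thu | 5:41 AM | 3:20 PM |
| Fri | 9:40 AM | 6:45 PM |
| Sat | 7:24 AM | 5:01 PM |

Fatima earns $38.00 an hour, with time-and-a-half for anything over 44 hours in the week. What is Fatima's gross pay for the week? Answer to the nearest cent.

Mon: 9:10 AM–6:41 PM = 9 h 31 min
Tue: 8:50 AM–5:18 PM = 8 h 28 min
Wed: 8:38 AM–4:57 PM = 8 h 19 min
Thu: 5:41 AM–3:20 PM = 9 h 39 min
Fri: 9:40 AM–6:45 PM = 9 h 5 min
Sat: 7:24 AM–5:01 PM = 9 h 37 min
Total worked: 54 h 39 min = 3279 min.
Regular 44 h 0 min = 2640 min at $38.00/h; overtime 10 h 39 min = 639 min at $57.00/h.
Pay = (2640 × $38.00 + 639 × $57.00) ÷ 60 = $2279.05.

$2279.05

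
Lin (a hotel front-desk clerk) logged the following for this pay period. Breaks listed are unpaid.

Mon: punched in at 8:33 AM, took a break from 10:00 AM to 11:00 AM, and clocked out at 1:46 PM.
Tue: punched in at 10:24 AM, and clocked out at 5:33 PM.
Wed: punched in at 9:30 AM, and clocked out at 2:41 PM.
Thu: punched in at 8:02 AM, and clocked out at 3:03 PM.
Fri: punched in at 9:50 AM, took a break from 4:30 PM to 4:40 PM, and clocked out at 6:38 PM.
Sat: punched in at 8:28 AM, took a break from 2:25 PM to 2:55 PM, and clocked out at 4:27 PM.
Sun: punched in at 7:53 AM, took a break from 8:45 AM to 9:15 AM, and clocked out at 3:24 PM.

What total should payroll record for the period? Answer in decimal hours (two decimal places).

46.70 hours

Mon: 8:33 AM–1:46 PM = 5 h 13 min; less 60 min break → 4 h 13 min
Tue: 10:24 AM–5:33 PM = 7 h 9 min
Wed: 9:30 AM–2:41 PM = 5 h 11 min
Thu: 8:02 AM–3:03 PM = 7 h 1 min
Fri: 9:50 AM–6:38 PM = 8 h 48 min; less 10 min break → 8 h 38 min
Sat: 8:28 AM–4:27 PM = 7 h 59 min; less 30 min break → 7 h 29 min
Sun: 7:53 AM–3:24 PM = 7 h 31 min; less 30 min break → 7 h 1 min
Total: 4 h 13 min + 7 h 9 min + 5 h 11 min + 7 h 1 min + 8 h 38 min + 7 h 29 min + 7 h 1 min = 46 h 42 min.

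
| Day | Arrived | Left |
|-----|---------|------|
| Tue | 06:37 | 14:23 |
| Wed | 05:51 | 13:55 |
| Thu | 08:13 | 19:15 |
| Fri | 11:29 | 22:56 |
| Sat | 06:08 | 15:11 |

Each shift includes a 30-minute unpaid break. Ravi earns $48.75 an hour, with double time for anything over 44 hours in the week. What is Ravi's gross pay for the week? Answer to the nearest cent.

Tue: 06:37–14:23 = 7 h 46 min; less 30 min break → 7 h 16 min
Wed: 05:51–13:55 = 8 h 4 min; less 30 min break → 7 h 34 min
Thu: 08:13–19:15 = 11 h 2 min; less 30 min break → 10 h 32 min
Fri: 11:29–22:56 = 11 h 27 min; less 30 min break → 10 h 57 min
Sat: 06:08–15:11 = 9 h 3 min; less 30 min break → 8 h 33 min
Total worked: 44 h 52 min = 2692 min.
Regular 44 h 0 min = 2640 min at $48.75/h; overtime 0 h 52 min = 52 min at $97.50/h.
Pay = (2640 × $48.75 + 52 × $97.50) ÷ 60 = $2229.50.

$2229.50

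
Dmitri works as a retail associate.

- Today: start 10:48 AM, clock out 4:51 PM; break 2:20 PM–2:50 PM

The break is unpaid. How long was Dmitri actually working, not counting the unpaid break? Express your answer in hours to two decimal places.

Today: 10:48 AM–4:51 PM = 6 h 3 min; less 30 min break → 5 h 33 min

5.55 hours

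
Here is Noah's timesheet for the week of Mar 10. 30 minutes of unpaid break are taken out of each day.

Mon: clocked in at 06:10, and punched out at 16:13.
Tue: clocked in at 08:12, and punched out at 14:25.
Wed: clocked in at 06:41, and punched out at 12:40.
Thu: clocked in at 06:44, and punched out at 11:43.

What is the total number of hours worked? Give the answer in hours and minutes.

Mon: 06:10–16:13 = 10 h 3 min; less 30 min break → 9 h 33 min
Tue: 08:12–14:25 = 6 h 13 min; less 30 min break → 5 h 43 min
Wed: 06:41–12:40 = 5 h 59 min; less 30 min break → 5 h 29 min
Thu: 06:44–11:43 = 4 h 59 min; less 30 min break → 4 h 29 min
Total: 9 h 33 min + 5 h 43 min + 5 h 29 min + 4 h 29 min = 25 h 14 min.

25 h 14 min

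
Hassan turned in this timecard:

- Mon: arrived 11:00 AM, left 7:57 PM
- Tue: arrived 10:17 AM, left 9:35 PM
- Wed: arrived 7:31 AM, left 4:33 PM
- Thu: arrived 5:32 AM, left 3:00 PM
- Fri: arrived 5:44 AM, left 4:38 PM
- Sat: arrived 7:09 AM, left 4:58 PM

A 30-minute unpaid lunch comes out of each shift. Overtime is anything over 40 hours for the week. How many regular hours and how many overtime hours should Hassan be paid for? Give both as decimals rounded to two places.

Regular 40.00 hours, overtime 16.47 hours

Mon: 11:00 AM–7:57 PM = 8 h 57 min; less 30 min break → 8 h 27 min
Tue: 10:17 AM–9:35 PM = 11 h 18 min; less 30 min break → 10 h 48 min
Wed: 7:31 AM–4:33 PM = 9 h 2 min; less 30 min break → 8 h 32 min
Thu: 5:32 AM–3:00 PM = 9 h 28 min; less 30 min break → 8 h 58 min
Fri: 5:44 AM–4:38 PM = 10 h 54 min; less 30 min break → 10 h 24 min
Sat: 7:09 AM–4:58 PM = 9 h 49 min; less 30 min break → 9 h 19 min
Total worked: 56 h 28 min = 56.47 h.
Threshold 40 h → overtime 16 h 28 min, regular 40 h 0 min.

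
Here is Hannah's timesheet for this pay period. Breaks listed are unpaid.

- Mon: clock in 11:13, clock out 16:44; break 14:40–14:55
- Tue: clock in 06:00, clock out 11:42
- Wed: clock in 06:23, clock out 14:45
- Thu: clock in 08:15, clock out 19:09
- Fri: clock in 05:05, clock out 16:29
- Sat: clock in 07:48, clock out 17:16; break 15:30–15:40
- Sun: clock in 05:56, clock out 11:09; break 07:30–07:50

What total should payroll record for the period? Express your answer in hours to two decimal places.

55.82 hours

Mon: 11:13–16:44 = 5 h 31 min; less 15 min break → 5 h 16 min
Tue: 06:00–11:42 = 5 h 42 min
Wed: 06:23–14:45 = 8 h 22 min
Thu: 08:15–19:09 = 10 h 54 min
Fri: 05:05–16:29 = 11 h 24 min
Sat: 07:48–17:16 = 9 h 28 min; less 10 min break → 9 h 18 min
Sun: 05:56–11:09 = 5 h 13 min; less 20 min break → 4 h 53 min
Total: 5 h 16 min + 5 h 42 min + 8 h 22 min + 10 h 54 min + 11 h 24 min + 9 h 18 min + 4 h 53 min = 55 h 49 min.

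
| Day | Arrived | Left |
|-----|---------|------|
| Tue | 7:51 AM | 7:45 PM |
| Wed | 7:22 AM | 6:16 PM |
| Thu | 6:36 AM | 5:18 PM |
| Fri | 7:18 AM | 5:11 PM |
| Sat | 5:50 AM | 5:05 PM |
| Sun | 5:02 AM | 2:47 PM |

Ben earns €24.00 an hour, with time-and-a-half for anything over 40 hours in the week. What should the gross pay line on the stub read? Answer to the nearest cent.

€1837.80

Tue: 7:51 AM–7:45 PM = 11 h 54 min
Wed: 7:22 AM–6:16 PM = 10 h 54 min
Thu: 6:36 AM–5:18 PM = 10 h 42 min
Fri: 7:18 AM–5:11 PM = 9 h 53 min
Sat: 5:50 AM–5:05 PM = 11 h 15 min
Sun: 5:02 AM–2:47 PM = 9 h 45 min
Total worked: 64 h 23 min = 3863 min.
Regular 40 h 0 min = 2400 min at €24.00/h; overtime 24 h 23 min = 1463 min at €36.00/h.
Pay = (2400 × €24.00 + 1463 × €36.00) ÷ 60 = €1837.80.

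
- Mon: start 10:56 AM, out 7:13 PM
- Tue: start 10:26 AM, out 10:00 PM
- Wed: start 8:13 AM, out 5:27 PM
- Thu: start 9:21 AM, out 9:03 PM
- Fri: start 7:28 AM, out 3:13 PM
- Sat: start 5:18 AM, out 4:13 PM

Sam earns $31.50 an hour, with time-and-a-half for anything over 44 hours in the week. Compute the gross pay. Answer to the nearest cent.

$2116.01

Mon: 10:56 AM–7:13 PM = 8 h 17 min
Tue: 10:26 AM–10:00 PM = 11 h 34 min
Wed: 8:13 AM–5:27 PM = 9 h 14 min
Thu: 9:21 AM–9:03 PM = 11 h 42 min
Fri: 7:28 AM–3:13 PM = 7 h 45 min
Sat: 5:18 AM–4:13 PM = 10 h 55 min
Total worked: 59 h 27 min = 3567 min.
Regular 44 h 0 min = 2640 min at $31.50/h; overtime 15 h 27 min = 927 min at $47.25/h.
Pay = (2640 × $31.50 + 927 × $47.25) ÷ 60 = $2116.01.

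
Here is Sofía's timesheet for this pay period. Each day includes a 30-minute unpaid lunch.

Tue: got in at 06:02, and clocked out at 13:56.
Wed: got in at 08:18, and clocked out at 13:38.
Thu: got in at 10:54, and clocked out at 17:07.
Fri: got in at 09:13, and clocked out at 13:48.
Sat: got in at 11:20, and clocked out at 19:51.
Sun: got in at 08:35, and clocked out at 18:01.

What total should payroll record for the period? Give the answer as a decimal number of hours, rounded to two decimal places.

Tue: 06:02–13:56 = 7 h 54 min; less 30 min break → 7 h 24 min
Wed: 08:18–13:38 = 5 h 20 min; less 30 min break → 4 h 50 min
Thu: 10:54–17:07 = 6 h 13 min; less 30 min break → 5 h 43 min
Fri: 09:13–13:48 = 4 h 35 min; less 30 min break → 4 h 5 min
Sat: 11:20–19:51 = 8 h 31 min; less 30 min break → 8 h 1 min
Sun: 08:35–18:01 = 9 h 26 min; less 30 min break → 8 h 56 min
Total: 7 h 24 min + 4 h 50 min + 5 h 43 min + 4 h 5 min + 8 h 1 min + 8 h 56 min = 38 h 59 min.

38.98 hours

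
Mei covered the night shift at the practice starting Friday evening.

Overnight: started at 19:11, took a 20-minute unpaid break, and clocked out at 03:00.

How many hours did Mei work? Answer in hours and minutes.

7 h 29 min

Overnight: 19:11 → midnight = 4 h 49 min; midnight → 03:00 = 3 h 0 min; span 7 h 49 min; less 20 min break → 7 h 29 min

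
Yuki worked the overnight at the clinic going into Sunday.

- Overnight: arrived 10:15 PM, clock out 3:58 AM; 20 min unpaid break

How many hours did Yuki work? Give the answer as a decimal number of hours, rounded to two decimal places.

5.38 hours

Overnight: 10:15 PM → midnight = 1 h 45 min; midnight → 3:58 AM = 3 h 58 min; span 5 h 43 min; less 20 min break → 5 h 23 min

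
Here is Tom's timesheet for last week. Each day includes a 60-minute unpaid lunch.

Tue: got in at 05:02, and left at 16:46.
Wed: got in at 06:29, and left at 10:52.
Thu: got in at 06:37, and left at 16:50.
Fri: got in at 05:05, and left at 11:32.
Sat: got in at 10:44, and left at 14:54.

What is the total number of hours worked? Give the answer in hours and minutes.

Tue: 05:02–16:46 = 11 h 44 min; less 60 min break → 10 h 44 min
Wed: 06:29–10:52 = 4 h 23 min; less 60 min break → 3 h 23 min
Thu: 06:37–16:50 = 10 h 13 min; less 60 min break → 9 h 13 min
Fri: 05:05–11:32 = 6 h 27 min; less 60 min break → 5 h 27 min
Sat: 10:44–14:54 = 4 h 10 min; less 60 min break → 3 h 10 min
Total: 10 h 44 min + 3 h 23 min + 9 h 13 min + 5 h 27 min + 3 h 10 min = 31 h 57 min.

31 h 57 min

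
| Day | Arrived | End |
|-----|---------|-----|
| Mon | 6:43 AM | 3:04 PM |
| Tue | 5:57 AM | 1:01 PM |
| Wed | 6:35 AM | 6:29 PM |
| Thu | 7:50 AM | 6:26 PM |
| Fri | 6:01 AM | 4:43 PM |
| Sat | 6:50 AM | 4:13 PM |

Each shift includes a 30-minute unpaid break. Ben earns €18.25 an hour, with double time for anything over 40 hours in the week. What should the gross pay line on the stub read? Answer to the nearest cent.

€1277.50

Mon: 6:43 AM–3:04 PM = 8 h 21 min; less 30 min break → 7 h 51 min
Tue: 5:57 AM–1:01 PM = 7 h 4 min; less 30 min break → 6 h 34 min
Wed: 6:35 AM–6:29 PM = 11 h 54 min; less 30 min break → 11 h 24 min
Thu: 7:50 AM–6:26 PM = 10 h 36 min; less 30 min break → 10 h 6 min
Fri: 6:01 AM–4:43 PM = 10 h 42 min; less 30 min break → 10 h 12 min
Sat: 6:50 AM–4:13 PM = 9 h 23 min; less 30 min break → 8 h 53 min
Total worked: 55 h 0 min = 3300 min.
Regular 40 h 0 min = 2400 min at €18.25/h; overtime 15 h 0 min = 900 min at €36.50/h.
Pay = (2400 × €18.25 + 900 × €36.50) ÷ 60 = €1277.50.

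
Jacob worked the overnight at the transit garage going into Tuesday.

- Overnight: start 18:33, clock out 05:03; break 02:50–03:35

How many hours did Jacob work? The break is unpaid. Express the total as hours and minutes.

Overnight: 18:33 → midnight = 5 h 27 min; midnight → 05:03 = 5 h 3 min; span 10 h 30 min; less 45 min break → 9 h 45 min

9 h 45 min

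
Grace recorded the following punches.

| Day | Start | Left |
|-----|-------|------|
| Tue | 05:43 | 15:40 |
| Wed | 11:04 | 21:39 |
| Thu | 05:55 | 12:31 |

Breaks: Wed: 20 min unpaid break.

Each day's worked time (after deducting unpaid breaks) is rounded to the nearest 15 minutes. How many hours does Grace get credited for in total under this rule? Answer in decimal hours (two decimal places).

Tue: 05:43–15:40 = 9 h 57 min → rounds to 10 h 0 min
Wed: 11:04–21:39 = 10 h 35 min − 20 min = 10 h 15 min → rounds to 10 h 15 min
Thu: 05:55–12:31 = 6 h 36 min → rounds to 6 h 30 min
Total credited: 26 h 45 min.

26.75 hours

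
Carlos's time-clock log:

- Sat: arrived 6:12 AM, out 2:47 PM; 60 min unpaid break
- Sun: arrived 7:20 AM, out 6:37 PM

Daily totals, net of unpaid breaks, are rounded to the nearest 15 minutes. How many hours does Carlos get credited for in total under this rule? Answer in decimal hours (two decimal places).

18.75 hours

Sat: 6:12 AM–2:47 PM = 8 h 35 min − 60 min = 7 h 35 min → rounds to 7 h 30 min
Sun: 7:20 AM–6:37 PM = 11 h 17 min → rounds to 11 h 15 min
Total credited: 18 h 45 min.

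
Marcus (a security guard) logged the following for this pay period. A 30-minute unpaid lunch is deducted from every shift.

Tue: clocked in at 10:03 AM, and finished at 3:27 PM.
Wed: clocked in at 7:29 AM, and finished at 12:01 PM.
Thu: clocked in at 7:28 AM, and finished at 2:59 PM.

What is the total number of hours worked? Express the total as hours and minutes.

Tue: 10:03 AM–3:27 PM = 5 h 24 min; less 30 min break → 4 h 54 min
Wed: 7:29 AM–12:01 PM = 4 h 32 min; less 30 min break → 4 h 2 min
Thu: 7:28 AM–2:59 PM = 7 h 31 min; less 30 min break → 7 h 1 min
Total: 4 h 54 min + 4 h 2 min + 7 h 1 min = 15 h 57 min.

15 h 57 min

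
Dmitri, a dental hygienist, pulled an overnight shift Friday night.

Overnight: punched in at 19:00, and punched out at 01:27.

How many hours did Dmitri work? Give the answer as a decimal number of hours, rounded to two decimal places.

Overnight: 19:00 → midnight = 5 h 0 min; midnight → 01:27 = 1 h 27 min; span 6 h 27 min

6.45 hours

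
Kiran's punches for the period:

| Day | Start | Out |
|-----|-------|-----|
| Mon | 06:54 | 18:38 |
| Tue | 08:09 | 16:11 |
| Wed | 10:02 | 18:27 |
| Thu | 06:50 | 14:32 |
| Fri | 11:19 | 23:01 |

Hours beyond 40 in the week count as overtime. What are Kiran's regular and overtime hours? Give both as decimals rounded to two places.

Regular 40.00 hours, overtime 7.58 hours

Mon: 06:54–18:38 = 11 h 44 min
Tue: 08:09–16:11 = 8 h 2 min
Wed: 10:02–18:27 = 8 h 25 min
Thu: 06:50–14:32 = 7 h 42 min
Fri: 11:19–23:01 = 11 h 42 min
Total worked: 47 h 35 min = 47.58 h.
Threshold 40 h → overtime 7 h 35 min, regular 40 h 0 min.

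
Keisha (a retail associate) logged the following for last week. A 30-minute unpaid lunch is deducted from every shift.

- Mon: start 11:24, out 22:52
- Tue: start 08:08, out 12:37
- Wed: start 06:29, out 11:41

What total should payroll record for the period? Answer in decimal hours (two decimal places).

Mon: 11:24–22:52 = 11 h 28 min; less 30 min break → 10 h 58 min
Tue: 08:08–12:37 = 4 h 29 min; less 30 min break → 3 h 59 min
Wed: 06:29–11:41 = 5 h 12 min; less 30 min break → 4 h 42 min
Total: 10 h 58 min + 3 h 59 min + 4 h 42 min = 19 h 39 min.

19.65 hours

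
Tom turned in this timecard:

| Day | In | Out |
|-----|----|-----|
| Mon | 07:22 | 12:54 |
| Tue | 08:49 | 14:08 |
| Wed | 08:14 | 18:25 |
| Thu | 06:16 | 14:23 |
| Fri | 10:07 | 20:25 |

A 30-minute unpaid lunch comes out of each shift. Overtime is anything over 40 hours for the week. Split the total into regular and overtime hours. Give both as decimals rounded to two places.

Regular 36.95 hours, overtime 0.00 hours

Mon: 07:22–12:54 = 5 h 32 min; less 30 min break → 5 h 2 min
Tue: 08:49–14:08 = 5 h 19 min; less 30 min break → 4 h 49 min
Wed: 08:14–18:25 = 10 h 11 min; less 30 min break → 9 h 41 min
Thu: 06:16–14:23 = 8 h 7 min; less 30 min break → 7 h 37 min
Fri: 10:07–20:25 = 10 h 18 min; less 30 min break → 9 h 48 min
Total worked: 36 h 57 min = 36.95 h.
Threshold 40 h → overtime 0 h 0 min, regular 36 h 57 min.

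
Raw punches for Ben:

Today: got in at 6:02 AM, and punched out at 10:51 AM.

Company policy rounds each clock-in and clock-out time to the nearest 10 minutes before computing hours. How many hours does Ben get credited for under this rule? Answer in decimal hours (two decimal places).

Today: in 6:02 AM→6:00 AM, out 10:51 AM→10:50 AM; 4 h 50 min

4.83 hours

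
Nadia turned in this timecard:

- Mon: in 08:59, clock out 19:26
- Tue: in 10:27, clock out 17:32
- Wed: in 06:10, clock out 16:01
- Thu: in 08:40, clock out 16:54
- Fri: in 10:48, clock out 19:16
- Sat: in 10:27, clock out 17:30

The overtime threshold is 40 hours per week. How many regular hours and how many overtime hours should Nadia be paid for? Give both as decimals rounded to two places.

Mon: 08:59–19:26 = 10 h 27 min
Tue: 10:27–17:32 = 7 h 5 min
Wed: 06:10–16:01 = 9 h 51 min
Thu: 08:40–16:54 = 8 h 14 min
Fri: 10:48–19:16 = 8 h 28 min
Sat: 10:27–17:30 = 7 h 3 min
Total worked: 51 h 8 min = 51.13 h.
Threshold 40 h → overtime 11 h 8 min, regular 40 h 0 min.

Regular 40.00 hours, overtime 11.13 hours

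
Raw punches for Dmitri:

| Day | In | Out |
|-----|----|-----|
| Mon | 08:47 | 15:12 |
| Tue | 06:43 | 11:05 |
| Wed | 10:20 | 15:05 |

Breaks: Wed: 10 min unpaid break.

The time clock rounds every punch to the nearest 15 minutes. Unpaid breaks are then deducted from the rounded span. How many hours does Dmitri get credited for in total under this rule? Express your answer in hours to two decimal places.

Mon: in 08:47→08:45, out 15:12→15:15; 6 h 30 min
Tue: in 06:43→06:45, out 11:05→11:00; 4 h 15 min
Wed: in 10:20→10:15, out 15:05→15:00; 4 h 45 min − 10 min = 4 h 35 min
Total credited: 15 h 20 min.

15.33 hours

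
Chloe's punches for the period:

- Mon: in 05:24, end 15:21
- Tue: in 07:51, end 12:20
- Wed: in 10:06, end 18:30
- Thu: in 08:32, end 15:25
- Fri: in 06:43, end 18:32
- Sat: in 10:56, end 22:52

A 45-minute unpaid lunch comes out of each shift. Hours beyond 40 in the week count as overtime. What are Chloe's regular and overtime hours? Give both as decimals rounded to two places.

Mon: 05:24–15:21 = 9 h 57 min; less 45 min break → 9 h 12 min
Tue: 07:51–12:20 = 4 h 29 min; less 45 min break → 3 h 44 min
Wed: 10:06–18:30 = 8 h 24 min; less 45 min break → 7 h 39 min
Thu: 08:32–15:25 = 6 h 53 min; less 45 min break → 6 h 8 min
Fri: 06:43–18:32 = 11 h 49 min; less 45 min break → 11 h 4 min
Sat: 10:56–22:52 = 11 h 56 min; less 45 min break → 11 h 11 min
Total worked: 48 h 58 min = 48.97 h.
Threshold 40 h → overtime 8 h 58 min, regular 40 h 0 min.

Regular 40.00 hours, overtime 8.97 hours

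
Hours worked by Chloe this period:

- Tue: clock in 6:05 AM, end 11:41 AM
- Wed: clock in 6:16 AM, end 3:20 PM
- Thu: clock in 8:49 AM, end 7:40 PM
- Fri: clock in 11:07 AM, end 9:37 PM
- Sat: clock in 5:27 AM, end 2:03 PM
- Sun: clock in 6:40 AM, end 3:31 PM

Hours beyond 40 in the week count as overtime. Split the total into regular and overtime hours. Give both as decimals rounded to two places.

Tue: 6:05 AM–11:41 AM = 5 h 36 min
Wed: 6:16 AM–3:20 PM = 9 h 4 min
Thu: 8:49 AM–7:40 PM = 10 h 51 min
Fri: 11:07 AM–9:37 PM = 10 h 30 min
Sat: 5:27 AM–2:03 PM = 8 h 36 min
Sun: 6:40 AM–3:31 PM = 8 h 51 min
Total worked: 53 h 28 min = 53.47 h.
Threshold 40 h → overtime 13 h 28 min, regular 40 h 0 min.

Regular 40.00 hours, overtime 13.47 hours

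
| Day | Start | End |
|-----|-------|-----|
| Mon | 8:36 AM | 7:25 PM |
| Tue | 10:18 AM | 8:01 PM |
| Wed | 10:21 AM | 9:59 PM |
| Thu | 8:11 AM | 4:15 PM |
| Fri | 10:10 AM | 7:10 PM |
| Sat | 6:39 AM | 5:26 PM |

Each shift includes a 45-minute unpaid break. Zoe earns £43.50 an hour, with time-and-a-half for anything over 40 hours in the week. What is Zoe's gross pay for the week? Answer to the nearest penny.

£2752.46

Mon: 8:36 AM–7:25 PM = 10 h 49 min; less 45 min break → 10 h 4 min
Tue: 10:18 AM–8:01 PM = 9 h 43 min; less 45 min break → 8 h 58 min
Wed: 10:21 AM–9:59 PM = 11 h 38 min; less 45 min break → 10 h 53 min
Thu: 8:11 AM–4:15 PM = 8 h 4 min; less 45 min break → 7 h 19 min
Fri: 10:10 AM–7:10 PM = 9 h 0 min; less 45 min break → 8 h 15 min
Sat: 6:39 AM–5:26 PM = 10 h 47 min; less 45 min break → 10 h 2 min
Total worked: 55 h 31 min = 3331 min.
Regular 40 h 0 min = 2400 min at £43.50/h; overtime 15 h 31 min = 931 min at £65.25/h.
Pay = (2400 × £43.50 + 931 × £65.25) ÷ 60 = £2752.46.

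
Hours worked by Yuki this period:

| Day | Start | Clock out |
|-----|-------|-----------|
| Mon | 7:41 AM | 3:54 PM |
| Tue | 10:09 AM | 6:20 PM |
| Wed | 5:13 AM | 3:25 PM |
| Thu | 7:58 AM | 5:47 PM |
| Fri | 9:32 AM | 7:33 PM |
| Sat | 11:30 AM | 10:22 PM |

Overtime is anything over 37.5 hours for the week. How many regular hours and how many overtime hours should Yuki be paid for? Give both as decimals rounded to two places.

Regular 37.50 hours, overtime 19.80 hours

Mon: 7:41 AM–3:54 PM = 8 h 13 min
Tue: 10:09 AM–6:20 PM = 8 h 11 min
Wed: 5:13 AM–3:25 PM = 10 h 12 min
Thu: 7:58 AM–5:47 PM = 9 h 49 min
Fri: 9:32 AM–7:33 PM = 10 h 1 min
Sat: 11:30 AM–10:22 PM = 10 h 52 min
Total worked: 57 h 18 min = 57.30 h.
Threshold 37.5 h → overtime 19 h 48 min, regular 37 h 30 min.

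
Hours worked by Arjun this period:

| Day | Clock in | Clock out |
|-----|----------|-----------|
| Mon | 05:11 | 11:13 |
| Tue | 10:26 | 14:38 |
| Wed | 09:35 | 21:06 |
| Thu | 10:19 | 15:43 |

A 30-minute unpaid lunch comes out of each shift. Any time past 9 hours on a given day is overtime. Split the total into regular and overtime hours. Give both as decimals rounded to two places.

Regular 23.13 hours, overtime 2.02 hours

Mon: 05:11–11:13 = 6 h 2 min; less 30 min break → 5 h 32 min
Tue: 10:26–14:38 = 4 h 12 min; less 30 min break → 3 h 42 min
Wed: 09:35–21:06 = 11 h 31 min; less 30 min break → 11 h 1 min
Thu: 10:19–15:43 = 5 h 24 min; less 30 min break → 4 h 54 min
Mon reg 5 h 32 min / OT 0 h 0 min; Tue reg 3 h 42 min / OT 0 h 0 min; Wed reg 9 h 0 min / OT 2 h 1 min; Thu reg 4 h 54 min / OT 0 h 0 min.
Totals: regular 23 h 8 min, overtime 2 h 1 min.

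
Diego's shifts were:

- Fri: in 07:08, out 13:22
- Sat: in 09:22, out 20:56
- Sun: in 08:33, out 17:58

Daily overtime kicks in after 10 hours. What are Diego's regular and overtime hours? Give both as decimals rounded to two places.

Regular 25.65 hours, overtime 1.57 hours

Fri: 07:08–13:22 = 6 h 14 min
Sat: 09:22–20:56 = 11 h 34 min
Sun: 08:33–17:58 = 9 h 25 min
Fri reg 6 h 14 min / OT 0 h 0 min; Sat reg 10 h 0 min / OT 1 h 34 min; Sun reg 9 h 25 min / OT 0 h 0 min.
Totals: regular 25 h 39 min, overtime 1 h 34 min.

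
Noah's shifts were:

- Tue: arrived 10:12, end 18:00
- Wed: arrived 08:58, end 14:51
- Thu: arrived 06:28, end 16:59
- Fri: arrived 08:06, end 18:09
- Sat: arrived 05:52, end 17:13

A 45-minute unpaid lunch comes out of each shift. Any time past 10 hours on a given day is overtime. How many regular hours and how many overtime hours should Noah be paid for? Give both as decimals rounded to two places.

Regular 41.25 hours, overtime 0.60 hours

Tue: 10:12–18:00 = 7 h 48 min; less 45 min break → 7 h 3 min
Wed: 08:58–14:51 = 5 h 53 min; less 45 min break → 5 h 8 min
Thu: 06:28–16:59 = 10 h 31 min; less 45 min break → 9 h 46 min
Fri: 08:06–18:09 = 10 h 3 min; less 45 min break → 9 h 18 min
Sat: 05:52–17:13 = 11 h 21 min; less 45 min break → 10 h 36 min
Tue reg 7 h 3 min / OT 0 h 0 min; Wed reg 5 h 8 min / OT 0 h 0 min; Thu reg 9 h 46 min / OT 0 h 0 min; Fri reg 9 h 18 min / OT 0 h 0 min; Sat reg 10 h 0 min / OT 0 h 36 min.
Totals: regular 41 h 15 min, overtime 0 h 36 min.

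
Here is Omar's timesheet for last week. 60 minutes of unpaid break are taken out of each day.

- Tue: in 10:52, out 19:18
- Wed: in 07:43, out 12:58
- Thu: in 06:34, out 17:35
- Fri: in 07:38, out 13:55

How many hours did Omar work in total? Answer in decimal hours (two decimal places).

26.98 hours

Tue: 10:52–19:18 = 8 h 26 min; less 60 min break → 7 h 26 min
Wed: 07:43–12:58 = 5 h 15 min; less 60 min break → 4 h 15 min
Thu: 06:34–17:35 = 11 h 1 min; less 60 min break → 10 h 1 min
Fri: 07:38–13:55 = 6 h 17 min; less 60 min break → 5 h 17 min
Total: 7 h 26 min + 4 h 15 min + 10 h 1 min + 5 h 17 min = 26 h 59 min.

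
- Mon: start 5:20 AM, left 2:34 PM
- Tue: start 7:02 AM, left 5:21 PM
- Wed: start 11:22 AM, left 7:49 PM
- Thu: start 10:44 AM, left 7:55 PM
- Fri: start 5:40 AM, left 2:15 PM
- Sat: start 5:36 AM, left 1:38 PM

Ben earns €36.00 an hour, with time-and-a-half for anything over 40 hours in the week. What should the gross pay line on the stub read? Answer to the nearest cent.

Mon: 5:20 AM–2:34 PM = 9 h 14 min
Tue: 7:02 AM–5:21 PM = 10 h 19 min
Wed: 11:22 AM–7:49 PM = 8 h 27 min
Thu: 10:44 AM–7:55 PM = 9 h 11 min
Fri: 5:40 AM–2:15 PM = 8 h 35 min
Sat: 5:36 AM–1:38 PM = 8 h 2 min
Total worked: 53 h 48 min = 3228 min.
Regular 40 h 0 min = 2400 min at €36.00/h; overtime 13 h 48 min = 828 min at €54.00/h.
Pay = (2400 × €36.00 + 828 × €54.00) ÷ 60 = €2185.20.

€2185.20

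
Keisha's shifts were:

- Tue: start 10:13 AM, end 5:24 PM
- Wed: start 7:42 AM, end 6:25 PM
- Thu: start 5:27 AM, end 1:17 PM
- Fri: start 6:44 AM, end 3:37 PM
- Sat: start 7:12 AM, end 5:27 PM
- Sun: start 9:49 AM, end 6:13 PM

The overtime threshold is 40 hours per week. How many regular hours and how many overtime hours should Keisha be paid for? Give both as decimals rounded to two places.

Tue: 10:13 AM–5:24 PM = 7 h 11 min
Wed: 7:42 AM–6:25 PM = 10 h 43 min
Thu: 5:27 AM–1:17 PM = 7 h 50 min
Fri: 6:44 AM–3:37 PM = 8 h 53 min
Sat: 7:12 AM–5:27 PM = 10 h 15 min
Sun: 9:49 AM–6:13 PM = 8 h 24 min
Total worked: 53 h 16 min = 53.27 h.
Threshold 40 h → overtime 13 h 16 min, regular 40 h 0 min.

Regular 40.00 hours, overtime 13.27 hours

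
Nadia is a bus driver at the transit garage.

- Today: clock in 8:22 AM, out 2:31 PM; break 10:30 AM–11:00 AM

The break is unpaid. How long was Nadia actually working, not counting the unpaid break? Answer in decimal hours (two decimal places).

Today: 8:22 AM–2:31 PM = 6 h 9 min; less 30 min break → 5 h 39 min

5.65 hours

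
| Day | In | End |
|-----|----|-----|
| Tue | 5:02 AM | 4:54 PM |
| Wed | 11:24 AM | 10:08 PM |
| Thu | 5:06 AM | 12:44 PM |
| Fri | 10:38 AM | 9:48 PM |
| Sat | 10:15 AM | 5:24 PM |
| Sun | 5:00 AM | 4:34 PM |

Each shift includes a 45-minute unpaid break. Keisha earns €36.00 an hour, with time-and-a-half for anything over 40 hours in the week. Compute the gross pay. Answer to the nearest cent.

€2283.30

Tue: 5:02 AM–4:54 PM = 11 h 52 min; less 45 min break → 11 h 7 min
Wed: 11:24 AM–10:08 PM = 10 h 44 min; less 45 min break → 9 h 59 min
Thu: 5:06 AM–12:44 PM = 7 h 38 min; less 45 min break → 6 h 53 min
Fri: 10:38 AM–9:48 PM = 11 h 10 min; less 45 min break → 10 h 25 min
Sat: 10:15 AM–5:24 PM = 7 h 9 min; less 45 min break → 6 h 24 min
Sun: 5:00 AM–4:34 PM = 11 h 34 min; less 45 min break → 10 h 49 min
Total worked: 55 h 37 min = 3337 min.
Regular 40 h 0 min = 2400 min at €36.00/h; overtime 15 h 37 min = 937 min at €54.00/h.
Pay = (2400 × €36.00 + 937 × €54.00) ÷ 60 = €2283.30.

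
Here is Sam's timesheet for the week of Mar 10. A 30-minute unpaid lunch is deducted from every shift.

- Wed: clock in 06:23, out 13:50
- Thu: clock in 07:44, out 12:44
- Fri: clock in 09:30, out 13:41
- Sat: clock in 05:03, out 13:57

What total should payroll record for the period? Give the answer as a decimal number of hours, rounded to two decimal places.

Wed: 06:23–13:50 = 7 h 27 min; less 30 min break → 6 h 57 min
Thu: 07:44–12:44 = 5 h 0 min; less 30 min break → 4 h 30 min
Fri: 09:30–13:41 = 4 h 11 min; less 30 min break → 3 h 41 min
Sat: 05:03–13:57 = 8 h 54 min; less 30 min break → 8 h 24 min
Total: 6 h 57 min + 4 h 30 min + 3 h 41 min + 8 h 24 min = 23 h 32 min.

23.53 hours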